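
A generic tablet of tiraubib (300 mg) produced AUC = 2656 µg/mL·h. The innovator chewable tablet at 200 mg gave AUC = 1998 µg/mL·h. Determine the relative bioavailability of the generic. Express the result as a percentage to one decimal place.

F_rel = (AUC_test/D_test) / (AUC_ref/D_ref)
      = (2656/300) / (1998/200)
      = 8.85333 / 9.99 = 0.8862 = 88.62%

F_rel = 88.6%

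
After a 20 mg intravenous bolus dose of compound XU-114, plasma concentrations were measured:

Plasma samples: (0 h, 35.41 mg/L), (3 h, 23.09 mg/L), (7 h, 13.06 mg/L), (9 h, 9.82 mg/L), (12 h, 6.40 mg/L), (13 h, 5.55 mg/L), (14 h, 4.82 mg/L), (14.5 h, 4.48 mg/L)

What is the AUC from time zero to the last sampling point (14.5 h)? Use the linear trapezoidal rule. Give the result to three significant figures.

Trapezoidal AUC_0→14.5:
  [0→3]: (35.41+23.09)/2 × 3 = 87.75
  [3→7]: (23.09+13.06)/2 × 4 = 72.3
  [7→9]: (13.06+9.82)/2 × 2 = 22.88
  [9→12]: (9.82+6.40)/2 × 3 = 24.33
  [12→13]: (6.40+5.55)/2 × 1 = 5.975
  [13→14]: (5.55+4.82)/2 × 1 = 5.185
  [14→14.5]: (4.82+4.48)/2 × 0.5 = 2.325
  Sum = 220.745 mg/L·h

AUC = 221 mg/L·h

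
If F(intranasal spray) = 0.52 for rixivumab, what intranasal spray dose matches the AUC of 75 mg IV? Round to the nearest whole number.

D_intranasal = 144 mg

For equal systemic exposure: F × D_ev = D_iv
D_ev = D_iv / F = 75 / 0.52 = 144.231 mg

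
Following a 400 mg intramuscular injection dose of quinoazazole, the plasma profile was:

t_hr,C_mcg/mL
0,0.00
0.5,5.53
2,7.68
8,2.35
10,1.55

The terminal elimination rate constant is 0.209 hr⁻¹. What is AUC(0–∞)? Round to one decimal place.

Trapezoidal AUC_0→10:
  [0→0.5]: (0.00+5.53)/2 × 0.5 = 1.3825
  [0.5→2]: (5.53+7.68)/2 × 1.5 = 9.9075
  [2→8]: (7.68+2.35)/2 × 6 = 30.09
  [8→10]: (2.35+1.55)/2 × 2 = 3.9
  Sum = 45.28 mcg/mL·hr
Extrapolated tail: C_last / k_e = 1.55 / 0.209 = 7.416
AUC_0→∞ = 45.28 + 7.416 = 52.696 mcg/mL·hr

AUC = 52.7 mcg/mL·hr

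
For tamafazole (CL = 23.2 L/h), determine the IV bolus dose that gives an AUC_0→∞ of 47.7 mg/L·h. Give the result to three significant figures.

Dose = 1110 mg

Dose_iv = CL × AUC_0→∞
     = 23.2 × 47.7 = 1106.64 mg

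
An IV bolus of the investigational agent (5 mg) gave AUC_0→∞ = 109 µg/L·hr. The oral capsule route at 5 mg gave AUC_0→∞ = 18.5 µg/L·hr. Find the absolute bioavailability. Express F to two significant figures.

F = (AUC_ev / D_ev) / (AUC_iv / D_iv)
  = (18.5/5) / (109/5)
  = 3.7 / 21.8 = 0.1697

F = 0.17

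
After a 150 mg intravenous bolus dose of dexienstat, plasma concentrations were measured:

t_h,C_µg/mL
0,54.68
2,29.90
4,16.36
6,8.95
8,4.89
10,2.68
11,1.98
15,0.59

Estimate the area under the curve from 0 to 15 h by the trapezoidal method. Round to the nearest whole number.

Trapezoidal AUC_0→15:
  [0→2]: (54.68+29.90)/2 × 2 = 84.58
  [2→4]: (29.90+16.36)/2 × 2 = 46.26
  [4→6]: (16.36+8.95)/2 × 2 = 25.31
  [6→8]: (8.95+4.89)/2 × 2 = 13.84
  [8→10]: (4.89+2.68)/2 × 2 = 7.57
  [10→11]: (2.68+1.98)/2 × 1 = 2.33
  [11→15]: (1.98+0.59)/2 × 4 = 5.14
  Sum = 185.03 µg/mL·h

AUC = 185 µg/mL·h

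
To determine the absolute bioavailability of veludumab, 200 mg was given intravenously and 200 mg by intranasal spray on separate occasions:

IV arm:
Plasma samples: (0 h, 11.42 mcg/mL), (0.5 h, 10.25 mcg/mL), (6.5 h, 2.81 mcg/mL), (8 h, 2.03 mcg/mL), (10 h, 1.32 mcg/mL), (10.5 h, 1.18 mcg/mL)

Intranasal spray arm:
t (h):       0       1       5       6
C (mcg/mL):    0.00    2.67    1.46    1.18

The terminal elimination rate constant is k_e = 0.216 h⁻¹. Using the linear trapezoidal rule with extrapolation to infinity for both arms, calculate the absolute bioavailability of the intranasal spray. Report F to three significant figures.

Trapezoidal AUC_0→10.5 (IV):
  [0→0.5]: (11.42+10.25)/2 × 0.5 = 5.4175
  [0.5→6.5]: (10.25+2.81)/2 × 6 = 39.18
  [6.5→8]: (2.81+2.03)/2 × 1.5 = 3.63
  [8→10]: (2.03+1.32)/2 × 2 = 3.35
  [10→10.5]: (1.32+1.18)/2 × 0.5 = 0.625
  Sum = 52.2025 mcg/mL·h
IV tail: 1.18/0.216 = 5.463; AUC_iv,0→∞ = 52.2025 + 5.463 = 57.6655 mcg/mL·h
Trapezoidal AUC_0→6 (intranasal spray):
  [0→1]: (0.00+2.67)/2 × 1 = 1.335
  [1→5]: (2.67+1.46)/2 × 4 = 8.26
  [5→6]: (1.46+1.18)/2 × 1 = 1.32
  Sum = 10.915 mcg/mL·h
intranasal spray tail: 1.18/0.216 = 5.463; AUC_ev,0→∞ = 10.915 + 5.463 = 16.378 mcg/mL·h
F = (AUC_ev/D_ev)/(AUC_iv/D_iv) = (16.378/200)/(57.6655/200) = 0.08189/0.2883275 = 0.2840

F = 0.284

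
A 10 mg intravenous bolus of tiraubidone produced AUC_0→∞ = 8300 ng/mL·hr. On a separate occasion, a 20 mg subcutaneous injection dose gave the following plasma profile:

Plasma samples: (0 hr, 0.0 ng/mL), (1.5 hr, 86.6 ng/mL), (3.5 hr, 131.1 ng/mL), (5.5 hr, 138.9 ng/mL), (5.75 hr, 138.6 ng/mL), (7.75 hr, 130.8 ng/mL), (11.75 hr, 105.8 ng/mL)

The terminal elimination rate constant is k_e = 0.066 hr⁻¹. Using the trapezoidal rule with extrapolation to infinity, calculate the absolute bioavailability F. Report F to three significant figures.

F = 0.177

Trapezoidal AUC_0→11.75 (subcutaneous injection):
  [0→1.5]: (0.0+86.6)/2 × 1.5 = 64.95
  [1.5→3.5]: (86.6+131.1)/2 × 2 = 217.7
  [3.5→5.5]: (131.1+138.9)/2 × 2 = 270.0
  [5.5→5.75]: (138.9+138.6)/2 × 0.25 = 34.6875
  [5.75→7.75]: (138.6+130.8)/2 × 2 = 269.4
  [7.75→11.75]: (130.8+105.8)/2 × 4 = 473.2
  Sum = 1329.9375 ng/mL·hr
Tail: C_last/k_e = 105.8/0.066 = 1603.030
AUC_0→∞ (subcutaneous injection) = 1329.9375 + 1603.030 = 2932.9675 ng/mL·hr
F = (AUC_ev/D_ev)/(AUC_iv/D_iv) = (2932.9675/20)/(8300/10) = 146.648/830 = 0.1767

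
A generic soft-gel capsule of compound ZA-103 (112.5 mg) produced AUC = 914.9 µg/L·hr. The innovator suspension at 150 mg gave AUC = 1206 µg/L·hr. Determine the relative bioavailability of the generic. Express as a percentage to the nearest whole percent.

F_rel = (AUC_test/D_test) / (AUC_ref/D_ref)
      = (914.9/112.5) / (1206/150)
      = 8.13244 / 8.04 = 1.0115 = 101.15%

F_rel = 101%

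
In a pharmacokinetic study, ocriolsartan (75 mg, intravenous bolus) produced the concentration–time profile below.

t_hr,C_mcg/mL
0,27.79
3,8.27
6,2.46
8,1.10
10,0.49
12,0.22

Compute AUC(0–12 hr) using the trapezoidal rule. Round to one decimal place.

AUC = 76.0 mcg/mL·hr

Trapezoidal AUC_0→12:
  [0→3]: (27.79+8.27)/2 × 3 = 54.09
  [3→6]: (8.27+2.46)/2 × 3 = 16.095
  [6→8]: (2.46+1.10)/2 × 2 = 3.56
  [8→10]: (1.10+0.49)/2 × 2 = 1.59
  [10→12]: (0.49+0.22)/2 × 2 = 0.71
  Sum = 76.045 mcg/mL·hr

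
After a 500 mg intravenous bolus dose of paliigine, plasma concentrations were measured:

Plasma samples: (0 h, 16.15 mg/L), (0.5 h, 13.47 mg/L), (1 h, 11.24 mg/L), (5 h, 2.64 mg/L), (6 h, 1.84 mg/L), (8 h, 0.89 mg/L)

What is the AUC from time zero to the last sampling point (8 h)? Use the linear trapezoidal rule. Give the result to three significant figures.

Trapezoidal AUC_0→8:
  [0→0.5]: (16.15+13.47)/2 × 0.5 = 7.405
  [0.5→1]: (13.47+11.24)/2 × 0.5 = 6.1775
  [1→5]: (11.24+2.64)/2 × 4 = 27.76
  [5→6]: (2.64+1.84)/2 × 1 = 2.24
  [6→8]: (1.84+0.89)/2 × 2 = 2.73
  Sum = 46.3125 mg/L·h

AUC = 46.3 mg/L·h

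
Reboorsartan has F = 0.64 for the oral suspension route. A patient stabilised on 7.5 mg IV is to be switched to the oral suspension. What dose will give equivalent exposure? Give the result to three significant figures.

For equal systemic exposure: F × D_ev = D_iv
D_ev = D_iv / F = 7.5 / 0.64 = 11.71875 mg

D_oral = 11.7 mg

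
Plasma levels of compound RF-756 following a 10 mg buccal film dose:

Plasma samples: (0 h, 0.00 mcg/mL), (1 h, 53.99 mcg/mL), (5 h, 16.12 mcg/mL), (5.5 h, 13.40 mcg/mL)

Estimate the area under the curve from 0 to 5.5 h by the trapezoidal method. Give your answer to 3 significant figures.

Trapezoidal AUC_0→5.5:
  [0→1]: (0.00+53.99)/2 × 1 = 26.995
  [1→5]: (53.99+16.12)/2 × 4 = 140.22
  [5→5.5]: (16.12+13.40)/2 × 0.5 = 7.38
  Sum = 174.595 mcg/mL·h

AUC = 175 mcg/mL·h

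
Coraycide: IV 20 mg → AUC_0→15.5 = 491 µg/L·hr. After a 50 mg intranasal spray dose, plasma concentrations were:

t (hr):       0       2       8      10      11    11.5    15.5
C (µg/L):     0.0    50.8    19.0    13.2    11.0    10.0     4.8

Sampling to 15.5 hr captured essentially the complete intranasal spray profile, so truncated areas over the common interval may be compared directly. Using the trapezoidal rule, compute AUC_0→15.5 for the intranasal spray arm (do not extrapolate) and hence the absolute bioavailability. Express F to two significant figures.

F = 0.28

Trapezoidal AUC_0→15.5 (intranasal spray):
  [0→2]: (0.0+50.8)/2 × 2 = 50.8
  [2→8]: (50.8+19.0)/2 × 6 = 209.4
  [8→10]: (19.0+13.2)/2 × 2 = 32.2
  [10→11]: (13.2+11.0)/2 × 1 = 12.1
  [11→11.5]: (11.0+10.0)/2 × 0.5 = 5.25
  [11.5→15.5]: (10.0+4.8)/2 × 4 = 29.6
  Sum = 339.35 µg/L·hr
F = (AUC_ev/D_ev)/(AUC_iv/D_iv) = (339.35/50)/(491/20) = 6.787/24.55 = 0.2765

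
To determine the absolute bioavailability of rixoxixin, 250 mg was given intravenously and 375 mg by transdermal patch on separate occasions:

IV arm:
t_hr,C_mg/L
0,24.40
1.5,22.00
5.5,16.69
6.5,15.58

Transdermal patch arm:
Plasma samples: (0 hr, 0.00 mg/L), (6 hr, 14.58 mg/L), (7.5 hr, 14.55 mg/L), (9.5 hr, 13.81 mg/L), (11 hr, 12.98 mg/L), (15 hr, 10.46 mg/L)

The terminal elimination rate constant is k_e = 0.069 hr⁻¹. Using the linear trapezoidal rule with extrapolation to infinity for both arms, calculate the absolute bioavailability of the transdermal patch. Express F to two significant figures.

F = 0.59

Trapezoidal AUC_0→6.5 (IV):
  [0→1.5]: (24.40+22.00)/2 × 1.5 = 34.8
  [1.5→5.5]: (22.00+16.69)/2 × 4 = 77.38
  [5.5→6.5]: (16.69+15.58)/2 × 1 = 16.135
  Sum = 128.315 mg/L·hr
IV tail: 15.58/0.069 = 225.797; AUC_iv,0→∞ = 128.315 + 225.797 = 354.112 mg/L·hr
Trapezoidal AUC_0→15 (transdermal patch):
  [0→6]: (0.00+14.58)/2 × 6 = 43.74
  [6→7.5]: (14.58+14.55)/2 × 1.5 = 21.8475
  [7.5→9.5]: (14.55+13.81)/2 × 2 = 28.36
  [9.5→11]: (13.81+12.98)/2 × 1.5 = 20.0925
  [11→15]: (12.98+10.46)/2 × 4 = 46.88
  Sum = 160.92 mg/L·hr
transdermal patch tail: 10.46/0.069 = 151.594; AUC_ev,0→∞ = 160.92 + 151.594 = 312.514 mg/L·hr
F = (AUC_ev/D_ev)/(AUC_iv/D_iv) = (312.514/375)/(354.112/250) = 0.833371/1.416448 = 0.5884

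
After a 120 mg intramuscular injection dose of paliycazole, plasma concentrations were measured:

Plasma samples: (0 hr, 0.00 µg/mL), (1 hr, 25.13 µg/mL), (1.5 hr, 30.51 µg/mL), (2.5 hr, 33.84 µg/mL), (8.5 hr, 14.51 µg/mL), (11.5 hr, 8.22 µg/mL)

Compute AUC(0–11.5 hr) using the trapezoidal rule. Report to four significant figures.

AUC = 237.8 µg/mL·hr

Trapezoidal AUC_0→11.5:
  [0→1]: (0.00+25.13)/2 × 1 = 12.565
  [1→1.5]: (25.13+30.51)/2 × 0.5 = 13.91
  [1.5→2.5]: (30.51+33.84)/2 × 1 = 32.175
  [2.5→8.5]: (33.84+14.51)/2 × 6 = 145.05
  [8.5→11.5]: (14.51+8.22)/2 × 3 = 34.095
  Sum = 237.795 µg/mL·hr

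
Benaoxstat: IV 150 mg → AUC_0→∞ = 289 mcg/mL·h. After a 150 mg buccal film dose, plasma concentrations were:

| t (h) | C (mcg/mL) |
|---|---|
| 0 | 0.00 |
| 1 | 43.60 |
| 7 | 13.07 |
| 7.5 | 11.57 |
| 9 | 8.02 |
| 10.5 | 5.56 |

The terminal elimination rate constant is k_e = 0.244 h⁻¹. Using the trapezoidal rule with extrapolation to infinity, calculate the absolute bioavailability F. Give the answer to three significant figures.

Trapezoidal AUC_0→10.5 (buccal film):
  [0→1]: (0.00+43.60)/2 × 1 = 21.8
  [1→7]: (43.60+13.07)/2 × 6 = 170.01
  [7→7.5]: (13.07+11.57)/2 × 0.5 = 6.16
  [7.5→9]: (11.57+8.02)/2 × 1.5 = 14.6925
  [9→10.5]: (8.02+5.56)/2 × 1.5 = 10.185
  Sum = 222.8475 mcg/mL·h
Tail: C_last/k_e = 5.56/0.244 = 22.787
AUC_0→∞ (buccal film) = 222.8475 + 22.787 = 245.6345 mcg/mL·h
F = (AUC_ev/D_ev)/(AUC_iv/D_iv) = (245.6345/150)/(289/150) = 1.63756/1.92667 = 0.8499

F = 0.850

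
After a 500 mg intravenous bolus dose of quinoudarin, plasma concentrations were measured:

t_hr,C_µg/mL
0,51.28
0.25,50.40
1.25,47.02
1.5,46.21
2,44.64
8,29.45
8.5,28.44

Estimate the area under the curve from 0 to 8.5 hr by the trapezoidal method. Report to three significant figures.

Trapezoidal AUC_0→8.5:
  [0→0.25]: (51.28+50.40)/2 × 0.25 = 12.71
  [0.25→1.25]: (50.40+47.02)/2 × 1 = 48.71
  [1.25→1.5]: (47.02+46.21)/2 × 0.25 = 11.65375
  [1.5→2]: (46.21+44.64)/2 × 0.5 = 22.7125
  [2→8]: (44.64+29.45)/2 × 6 = 222.27
  [8→8.5]: (29.45+28.44)/2 × 0.5 = 14.4725
  Sum = 332.52875 µg/mL·hr

AUC = 333 µg/mL·hr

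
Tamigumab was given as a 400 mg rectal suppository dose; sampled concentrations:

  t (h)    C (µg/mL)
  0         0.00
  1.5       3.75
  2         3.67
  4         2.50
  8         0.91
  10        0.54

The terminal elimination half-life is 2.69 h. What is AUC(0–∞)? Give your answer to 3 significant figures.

AUC = 21.2 µg/mL·h

Trapezoidal AUC_0→10:
  [0→1.5]: (0.00+3.75)/2 × 1.5 = 2.8125
  [1.5→2]: (3.75+3.67)/2 × 0.5 = 1.855
  [2→4]: (3.67+2.50)/2 × 2 = 6.17
  [4→8]: (2.50+0.91)/2 × 4 = 6.82
  [8→10]: (0.91+0.54)/2 × 2 = 1.45
  Sum = 19.1075 µg/mL·h
k_e = ln2 / t½ = 0.693147 / 2.69 = 0.2577 h^-1
Extrapolated tail: C_last / k_e = 0.54 / 0.2577 = 2.095
AUC_0→∞ = 19.1075 + 2.095 = 21.2025 µg/mL·h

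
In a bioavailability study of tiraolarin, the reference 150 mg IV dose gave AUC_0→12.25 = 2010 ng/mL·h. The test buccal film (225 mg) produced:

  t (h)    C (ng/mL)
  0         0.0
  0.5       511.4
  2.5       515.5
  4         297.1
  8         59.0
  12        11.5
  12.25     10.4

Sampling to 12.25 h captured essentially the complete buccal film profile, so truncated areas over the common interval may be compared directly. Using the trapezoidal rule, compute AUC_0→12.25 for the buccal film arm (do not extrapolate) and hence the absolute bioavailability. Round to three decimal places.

F = 0.869

Trapezoidal AUC_0→12.25 (buccal film):
  [0→0.5]: (0.0+511.4)/2 × 0.5 = 127.85
  [0.5→2.5]: (511.4+515.5)/2 × 2 = 1026.9
  [2.5→4]: (515.5+297.1)/2 × 1.5 = 609.45
  [4→8]: (297.1+59.0)/2 × 4 = 712.2
  [8→12]: (59.0+11.5)/2 × 4 = 141.0
  [12→12.25]: (11.5+10.4)/2 × 0.25 = 2.7375
  Sum = 2620.1375 ng/mL·h
F = (AUC_ev/D_ev)/(AUC_iv/D_iv) = (2620.1375/225)/(2010/150) = 11.6451/13.4 = 0.8690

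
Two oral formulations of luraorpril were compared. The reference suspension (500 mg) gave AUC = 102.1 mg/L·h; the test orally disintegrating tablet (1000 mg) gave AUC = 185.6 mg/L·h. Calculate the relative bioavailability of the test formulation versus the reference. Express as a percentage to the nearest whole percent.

F_rel = (AUC_test/D_test) / (AUC_ref/D_ref)
      = (185.6/1000) / (102.1/500)
      = 0.1856 / 0.2042 = 0.9089 = 90.89%

F_rel = 91%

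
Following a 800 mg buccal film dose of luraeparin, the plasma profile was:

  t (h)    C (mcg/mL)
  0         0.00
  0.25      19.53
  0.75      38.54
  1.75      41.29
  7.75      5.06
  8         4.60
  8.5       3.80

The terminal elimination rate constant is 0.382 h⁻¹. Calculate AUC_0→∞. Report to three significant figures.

AUC = 209 mcg/mL·h

Trapezoidal AUC_0→8.5:
  [0→0.25]: (0.00+19.53)/2 × 0.25 = 2.44125
  [0.25→0.75]: (19.53+38.54)/2 × 0.5 = 14.5175
  [0.75→1.75]: (38.54+41.29)/2 × 1 = 39.915
  [1.75→7.75]: (41.29+5.06)/2 × 6 = 139.05
  [7.75→8]: (5.06+4.60)/2 × 0.25 = 1.2075
  [8→8.5]: (4.60+3.80)/2 × 0.5 = 2.1
  Sum = 199.23125 mcg/mL·h
Extrapolated tail: C_last / k_e = 3.80 / 0.382 = 9.948
AUC_0→∞ = 199.23125 + 9.948 = 209.17925 mcg/mL·h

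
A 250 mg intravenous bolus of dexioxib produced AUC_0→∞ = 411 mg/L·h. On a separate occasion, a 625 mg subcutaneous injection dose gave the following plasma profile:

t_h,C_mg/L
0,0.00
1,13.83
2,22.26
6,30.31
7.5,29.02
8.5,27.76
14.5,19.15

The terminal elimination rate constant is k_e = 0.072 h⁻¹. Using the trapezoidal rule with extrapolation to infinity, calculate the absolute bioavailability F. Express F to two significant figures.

Trapezoidal AUC_0→14.5 (subcutaneous injection):
  [0→1]: (0.00+13.83)/2 × 1 = 6.915
  [1→2]: (13.83+22.26)/2 × 1 = 18.045
  [2→6]: (22.26+30.31)/2 × 4 = 105.14
  [6→7.5]: (30.31+29.02)/2 × 1.5 = 44.4975
  [7.5→8.5]: (29.02+27.76)/2 × 1 = 28.39
  [8.5→14.5]: (27.76+19.15)/2 × 6 = 140.73
  Sum = 343.7175 mg/L·h
Tail: C_last/k_e = 19.15/0.072 = 265.972
AUC_0→∞ (subcutaneous injection) = 343.7175 + 265.972 = 609.6895 mg/L·h
F = (AUC_ev/D_ev)/(AUC_iv/D_iv) = (609.6895/625)/(411/250) = 0.9755032/1.644 = 0.5934

F = 0.59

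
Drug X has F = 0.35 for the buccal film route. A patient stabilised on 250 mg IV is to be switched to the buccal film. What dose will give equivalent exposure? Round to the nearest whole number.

D_buccal = 714 mg

For equal systemic exposure: F × D_ev = D_iv
D_ev = D_iv / F = 250 / 0.35 = 714.286 mg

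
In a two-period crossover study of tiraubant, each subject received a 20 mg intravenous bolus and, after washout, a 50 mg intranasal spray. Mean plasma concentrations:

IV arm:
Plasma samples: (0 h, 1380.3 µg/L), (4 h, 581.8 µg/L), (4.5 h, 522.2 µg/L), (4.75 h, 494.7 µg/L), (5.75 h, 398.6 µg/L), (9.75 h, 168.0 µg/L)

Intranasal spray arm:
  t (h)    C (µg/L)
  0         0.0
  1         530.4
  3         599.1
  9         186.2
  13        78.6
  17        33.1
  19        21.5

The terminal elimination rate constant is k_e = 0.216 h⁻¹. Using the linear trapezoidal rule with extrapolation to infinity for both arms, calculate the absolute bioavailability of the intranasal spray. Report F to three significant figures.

F = 0.279

Trapezoidal AUC_0→9.75 (IV):
  [0→4]: (1380.3+581.8)/2 × 4 = 3924.2
  [4→4.5]: (581.8+522.2)/2 × 0.5 = 276.0
  [4.5→4.75]: (522.2+494.7)/2 × 0.25 = 127.1125
  [4.75→5.75]: (494.7+398.6)/2 × 1 = 446.65
  [5.75→9.75]: (398.6+168.0)/2 × 4 = 1133.2
  Sum = 5907.1625 µg/L·h
IV tail: 168.0/0.216 = 777.778; AUC_iv,0→∞ = 5907.1625 + 777.778 = 6684.9405 µg/L·h
Trapezoidal AUC_0→19 (intranasal spray):
  [0→1]: (0.0+530.4)/2 × 1 = 265.2
  [1→3]: (530.4+599.1)/2 × 2 = 1129.5
  [3→9]: (599.1+186.2)/2 × 6 = 2355.9
  [9→13]: (186.2+78.6)/2 × 4 = 529.6
  [13→17]: (78.6+33.1)/2 × 4 = 223.4
  [17→19]: (33.1+21.5)/2 × 2 = 54.6
  Sum = 4558.2 µg/L·h
intranasal spray tail: 21.5/0.216 = 99.537; AUC_ev,0→∞ = 4558.2 + 99.537 = 4657.737 µg/L·h
F = (AUC_ev/D_ev)/(AUC_iv/D_iv) = (4657.737/50)/(6684.9405/20) = 93.15474/334.247 = 0.2787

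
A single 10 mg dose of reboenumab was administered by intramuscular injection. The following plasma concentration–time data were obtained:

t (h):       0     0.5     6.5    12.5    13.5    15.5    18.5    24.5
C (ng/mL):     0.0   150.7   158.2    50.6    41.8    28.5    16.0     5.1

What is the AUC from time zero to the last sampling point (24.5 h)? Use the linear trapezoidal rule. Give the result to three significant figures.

Trapezoidal AUC_0→24.5:
  [0→0.5]: (0.0+150.7)/2 × 0.5 = 37.675
  [0.5→6.5]: (150.7+158.2)/2 × 6 = 926.7
  [6.5→12.5]: (158.2+50.6)/2 × 6 = 626.4
  [12.5→13.5]: (50.6+41.8)/2 × 1 = 46.2
  [13.5→15.5]: (41.8+28.5)/2 × 2 = 70.3
  [15.5→18.5]: (28.5+16.0)/2 × 3 = 66.75
  [18.5→24.5]: (16.0+5.1)/2 × 6 = 63.3
  Sum = 1837.325 ng/mL·h

AUC = 1840 ng/mL·h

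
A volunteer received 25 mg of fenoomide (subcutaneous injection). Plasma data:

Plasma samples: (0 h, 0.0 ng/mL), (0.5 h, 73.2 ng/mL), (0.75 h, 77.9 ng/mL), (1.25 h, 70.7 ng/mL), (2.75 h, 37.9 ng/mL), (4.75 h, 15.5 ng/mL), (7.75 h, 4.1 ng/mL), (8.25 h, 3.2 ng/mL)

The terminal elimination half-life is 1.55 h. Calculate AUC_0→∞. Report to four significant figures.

AUC = 247.6 ng/mL·h

Trapezoidal AUC_0→8.25:
  [0→0.5]: (0.0+73.2)/2 × 0.5 = 18.3
  [0.5→0.75]: (73.2+77.9)/2 × 0.25 = 18.8875
  [0.75→1.25]: (77.9+70.7)/2 × 0.5 = 37.15
  [1.25→2.75]: (70.7+37.9)/2 × 1.5 = 81.45
  [2.75→4.75]: (37.9+15.5)/2 × 2 = 53.4
  [4.75→7.75]: (15.5+4.1)/2 × 3 = 29.4
  [7.75→8.25]: (4.1+3.2)/2 × 0.5 = 1.825
  Sum = 240.4125 ng/mL·h
k_e = ln2 / t½ = 0.693147 / 1.55 = 0.4472 h^-1
Extrapolated tail: C_last / k_e = 3.2 / 0.4472 = 7.156
AUC_0→∞ = 240.4125 + 7.156 = 247.5685 ng/mL·h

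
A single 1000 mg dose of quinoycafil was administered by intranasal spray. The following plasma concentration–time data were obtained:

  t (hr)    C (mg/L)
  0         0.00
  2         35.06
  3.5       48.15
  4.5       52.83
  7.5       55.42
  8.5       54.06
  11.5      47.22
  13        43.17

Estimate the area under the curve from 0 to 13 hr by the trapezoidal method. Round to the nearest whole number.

Trapezoidal AUC_0→13:
  [0→2]: (0.00+35.06)/2 × 2 = 35.06
  [2→3.5]: (35.06+48.15)/2 × 1.5 = 62.4075
  [3.5→4.5]: (48.15+52.83)/2 × 1 = 50.49
  [4.5→7.5]: (52.83+55.42)/2 × 3 = 162.375
  [7.5→8.5]: (55.42+54.06)/2 × 1 = 54.74
  [8.5→11.5]: (54.06+47.22)/2 × 3 = 151.92
  [11.5→13]: (47.22+43.17)/2 × 1.5 = 67.7925
  Sum = 584.785 mg/L·hr

AUC = 585 mg/L·hr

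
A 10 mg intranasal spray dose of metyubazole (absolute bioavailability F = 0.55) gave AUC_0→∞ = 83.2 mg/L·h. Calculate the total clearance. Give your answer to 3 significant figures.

CL = 0.0661 L/h

CL = F × Dose / AUC_0→∞
   = 0.55 × 10 / 83.2 = 0.0661058 L/h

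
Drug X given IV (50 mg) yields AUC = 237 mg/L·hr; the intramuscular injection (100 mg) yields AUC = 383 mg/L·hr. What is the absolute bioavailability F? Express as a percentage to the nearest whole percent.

F = (AUC_ev / D_ev) / (AUC_iv / D_iv)
  = (383/100) / (237/50)
  = 3.83 / 4.74 = 0.8080
  = 80.80%

F = 81%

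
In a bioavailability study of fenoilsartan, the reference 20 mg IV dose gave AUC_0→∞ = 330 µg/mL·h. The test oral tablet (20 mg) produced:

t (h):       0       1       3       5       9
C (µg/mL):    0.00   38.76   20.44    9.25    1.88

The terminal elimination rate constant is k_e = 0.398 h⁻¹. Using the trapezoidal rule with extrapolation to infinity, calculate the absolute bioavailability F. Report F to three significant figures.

F = 0.410

Trapezoidal AUC_0→9 (oral tablet):
  [0→1]: (0.00+38.76)/2 × 1 = 19.38
  [1→3]: (38.76+20.44)/2 × 2 = 59.2
  [3→5]: (20.44+9.25)/2 × 2 = 29.69
  [5→9]: (9.25+1.88)/2 × 4 = 22.26
  Sum = 130.53 µg/mL·h
Tail: C_last/k_e = 1.88/0.398 = 4.724
AUC_0→∞ (oral tablet) = 130.53 + 4.724 = 135.254 µg/mL·h
F = (AUC_ev/D_ev)/(AUC_iv/D_iv) = (135.254/20)/(330/20) = 6.7627/16.5 = 0.4099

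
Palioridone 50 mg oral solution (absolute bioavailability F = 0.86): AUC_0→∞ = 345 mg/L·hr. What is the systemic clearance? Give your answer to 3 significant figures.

CL = F × Dose / AUC_0→∞
   = 0.86 × 50 / 345 = 0.124638 L/hr

CL = 0.125 L/hr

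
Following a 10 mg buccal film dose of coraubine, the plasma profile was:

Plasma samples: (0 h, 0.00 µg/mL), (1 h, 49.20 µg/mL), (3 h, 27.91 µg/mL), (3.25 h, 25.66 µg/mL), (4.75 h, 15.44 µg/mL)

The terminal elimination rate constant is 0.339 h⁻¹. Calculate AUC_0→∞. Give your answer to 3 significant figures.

Trapezoidal AUC_0→4.75:
  [0→1]: (0.00+49.20)/2 × 1 = 24.6
  [1→3]: (49.20+27.91)/2 × 2 = 77.11
  [3→3.25]: (27.91+25.66)/2 × 0.25 = 6.69625
  [3.25→4.75]: (25.66+15.44)/2 × 1.5 = 30.825
  Sum = 139.23125 µg/mL·h
Extrapolated tail: C_last / k_e = 15.44 / 0.339 = 45.546
AUC_0→∞ = 139.23125 + 45.546 = 184.77725 µg/mL·h

AUC = 185 µg/mL·h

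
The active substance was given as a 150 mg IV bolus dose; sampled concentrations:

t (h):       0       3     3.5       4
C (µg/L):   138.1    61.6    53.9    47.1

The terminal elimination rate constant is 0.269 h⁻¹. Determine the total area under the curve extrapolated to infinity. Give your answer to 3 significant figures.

AUC = 529 µg/L·h

Trapezoidal AUC_0→4:
  [0→3]: (138.1+61.6)/2 × 3 = 299.55
  [3→3.5]: (61.6+53.9)/2 × 0.5 = 28.875
  [3.5→4]: (53.9+47.1)/2 × 0.5 = 25.25
  Sum = 353.675 µg/L·h
Extrapolated tail: C_last / k_e = 47.1 / 0.269 = 175.093
AUC_0→∞ = 353.675 + 175.093 = 528.768 µg/L·h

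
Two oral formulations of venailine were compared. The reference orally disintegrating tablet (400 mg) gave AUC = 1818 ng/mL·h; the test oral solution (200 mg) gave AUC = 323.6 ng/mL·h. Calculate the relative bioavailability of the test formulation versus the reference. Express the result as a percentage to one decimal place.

F_rel = (AUC_test/D_test) / (AUC_ref/D_ref)
      = (323.6/200) / (1818/400)
      = 1.618 / 4.545 = 0.3560 = 35.60%

F_rel = 35.6%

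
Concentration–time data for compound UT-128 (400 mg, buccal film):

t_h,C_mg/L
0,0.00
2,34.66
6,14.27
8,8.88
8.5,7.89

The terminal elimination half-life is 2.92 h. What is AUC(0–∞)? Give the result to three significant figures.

Trapezoidal AUC_0→8.5:
  [0→2]: (0.00+34.66)/2 × 2 = 34.66
  [2→6]: (34.66+14.27)/2 × 4 = 97.86
  [6→8]: (14.27+8.88)/2 × 2 = 23.15
  [8→8.5]: (8.88+7.89)/2 × 0.5 = 4.1925
  Sum = 159.8625 mg/L·h
k_e = ln2 / t½ = 0.693147 / 2.92 = 0.2374 h^-1
Extrapolated tail: C_last / k_e = 7.89 / 0.2374 = 33.235
AUC_0→∞ = 159.8625 + 33.235 = 193.0975 mg/L·h

AUC = 193 mg/L·h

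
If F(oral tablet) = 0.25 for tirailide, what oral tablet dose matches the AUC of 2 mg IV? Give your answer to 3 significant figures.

For equal systemic exposure: F × D_ev = D_iv
D_ev = D_iv / F = 2 / 0.25 = 8 mg

D_oral = 8.00 mg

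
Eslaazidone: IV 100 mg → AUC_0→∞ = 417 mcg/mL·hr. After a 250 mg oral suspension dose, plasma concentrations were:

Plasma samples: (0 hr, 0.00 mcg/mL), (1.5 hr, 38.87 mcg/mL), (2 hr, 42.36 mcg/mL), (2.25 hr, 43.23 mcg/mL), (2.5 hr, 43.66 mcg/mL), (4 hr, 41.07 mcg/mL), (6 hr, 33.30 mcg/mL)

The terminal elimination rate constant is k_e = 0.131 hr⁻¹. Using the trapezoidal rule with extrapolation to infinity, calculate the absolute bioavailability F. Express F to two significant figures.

Trapezoidal AUC_0→6 (oral suspension):
  [0→1.5]: (0.00+38.87)/2 × 1.5 = 29.1525
  [1.5→2]: (38.87+42.36)/2 × 0.5 = 20.3075
  [2→2.25]: (42.36+43.23)/2 × 0.25 = 10.69875
  [2.25→2.5]: (43.23+43.66)/2 × 0.25 = 10.86125
  [2.5→4]: (43.66+41.07)/2 × 1.5 = 63.5475
  [4→6]: (41.07+33.30)/2 × 2 = 74.37
  Sum = 208.9375 mcg/mL·hr
Tail: C_last/k_e = 33.30/0.131 = 254.198
AUC_0→∞ (oral suspension) = 208.9375 + 254.198 = 463.1355 mcg/mL·hr
F = (AUC_ev/D_ev)/(AUC_iv/D_iv) = (463.1355/250)/(417/100) = 1.852542/4.17 = 0.4443

F = 0.44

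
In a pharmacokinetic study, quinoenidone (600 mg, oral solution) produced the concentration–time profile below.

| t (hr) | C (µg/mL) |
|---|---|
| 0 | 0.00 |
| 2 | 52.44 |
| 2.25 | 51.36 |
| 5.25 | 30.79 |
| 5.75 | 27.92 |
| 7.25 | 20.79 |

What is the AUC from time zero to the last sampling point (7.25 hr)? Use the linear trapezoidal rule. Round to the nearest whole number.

Trapezoidal AUC_0→7.25:
  [0→2]: (0.00+52.44)/2 × 2 = 52.44
  [2→2.25]: (52.44+51.36)/2 × 0.25 = 12.975
  [2.25→5.25]: (51.36+30.79)/2 × 3 = 123.225
  [5.25→5.75]: (30.79+27.92)/2 × 0.5 = 14.6775
  [5.75→7.25]: (27.92+20.79)/2 × 1.5 = 36.5325
  Sum = 239.85 µg/mL·hr

AUC = 240 µg/mL·hr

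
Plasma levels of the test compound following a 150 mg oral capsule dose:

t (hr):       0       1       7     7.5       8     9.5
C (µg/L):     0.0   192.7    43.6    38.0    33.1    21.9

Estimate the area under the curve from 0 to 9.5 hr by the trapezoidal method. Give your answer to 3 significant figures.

AUC = 885 µg/L·hr

Trapezoidal AUC_0→9.5:
  [0→1]: (0.0+192.7)/2 × 1 = 96.35
  [1→7]: (192.7+43.6)/2 × 6 = 708.9
  [7→7.5]: (43.6+38.0)/2 × 0.5 = 20.4
  [7.5→8]: (38.0+33.1)/2 × 0.5 = 17.775
  [8→9.5]: (33.1+21.9)/2 × 1.5 = 41.25
  Sum = 884.675 µg/L·hr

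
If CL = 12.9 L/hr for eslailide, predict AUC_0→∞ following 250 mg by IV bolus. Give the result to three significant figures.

AUC = 19.4 mg/L·hr

AUC_0→∞ = Dose_iv / CL
        = 250 / 12.9 = 19.3798 mg/L·hr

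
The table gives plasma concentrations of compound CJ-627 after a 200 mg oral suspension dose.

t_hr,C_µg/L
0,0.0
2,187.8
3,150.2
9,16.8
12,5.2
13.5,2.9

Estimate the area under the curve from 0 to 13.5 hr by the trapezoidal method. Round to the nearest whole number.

AUC = 897 µg/L·hr

Trapezoidal AUC_0→13.5:
  [0→2]: (0.0+187.8)/2 × 2 = 187.8
  [2→3]: (187.8+150.2)/2 × 1 = 169.0
  [3→9]: (150.2+16.8)/2 × 6 = 501.0
  [9→12]: (16.8+5.2)/2 × 3 = 33.0
  [12→13.5]: (5.2+2.9)/2 × 1.5 = 6.075
  Sum = 896.875 µg/L·hr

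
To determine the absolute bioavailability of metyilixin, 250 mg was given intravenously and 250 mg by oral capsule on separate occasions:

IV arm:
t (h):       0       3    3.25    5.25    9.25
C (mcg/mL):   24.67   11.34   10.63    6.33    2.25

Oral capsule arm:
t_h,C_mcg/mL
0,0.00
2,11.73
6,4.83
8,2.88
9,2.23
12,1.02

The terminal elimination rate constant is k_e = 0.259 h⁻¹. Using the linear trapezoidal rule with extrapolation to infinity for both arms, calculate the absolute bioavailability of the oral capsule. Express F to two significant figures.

F = 0.64

Trapezoidal AUC_0→9.25 (IV):
  [0→3]: (24.67+11.34)/2 × 3 = 54.015
  [3→3.25]: (11.34+10.63)/2 × 0.25 = 2.74625
  [3.25→5.25]: (10.63+6.33)/2 × 2 = 16.96
  [5.25→9.25]: (6.33+2.25)/2 × 4 = 17.16
  Sum = 90.88125 mcg/mL·h
IV tail: 2.25/0.259 = 8.687; AUC_iv,0→∞ = 90.88125 + 8.687 = 99.56825 mcg/mL·h
Trapezoidal AUC_0→12 (oral capsule):
  [0→2]: (0.00+11.73)/2 × 2 = 11.73
  [2→6]: (11.73+4.83)/2 × 4 = 33.12
  [6→8]: (4.83+2.88)/2 × 2 = 7.71
  [8→9]: (2.88+2.23)/2 × 1 = 2.555
  [9→12]: (2.23+1.02)/2 × 3 = 4.875
  Sum = 59.99 mcg/mL·h
oral capsule tail: 1.02/0.259 = 3.938; AUC_ev,0→∞ = 59.99 + 3.938 = 63.928 mcg/mL·h
F = (AUC_ev/D_ev)/(AUC_iv/D_iv) = (63.928/250)/(99.56825/250) = 0.255712/0.398273 = 0.6421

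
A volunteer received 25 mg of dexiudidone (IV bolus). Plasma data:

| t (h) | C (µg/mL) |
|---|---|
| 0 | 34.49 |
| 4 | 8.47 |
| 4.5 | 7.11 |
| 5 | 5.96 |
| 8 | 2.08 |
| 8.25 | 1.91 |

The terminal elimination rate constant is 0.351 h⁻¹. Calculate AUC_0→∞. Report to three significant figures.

Trapezoidal AUC_0→8.25:
  [0→4]: (34.49+8.47)/2 × 4 = 85.92
  [4→4.5]: (8.47+7.11)/2 × 0.5 = 3.895
  [4.5→5]: (7.11+5.96)/2 × 0.5 = 3.2675
  [5→8]: (5.96+2.08)/2 × 3 = 12.06
  [8→8.25]: (2.08+1.91)/2 × 0.25 = 0.49875
  Sum = 105.64125 µg/mL·h
Extrapolated tail: C_last / k_e = 1.91 / 0.351 = 5.442
AUC_0→∞ = 105.64125 + 5.442 = 111.08325 µg/mL·h

AUC = 111 µg/mL·h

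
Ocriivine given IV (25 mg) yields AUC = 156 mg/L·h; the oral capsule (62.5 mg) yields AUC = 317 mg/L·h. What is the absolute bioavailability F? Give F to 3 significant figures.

F = 0.813

F = (AUC_ev / D_ev) / (AUC_iv / D_iv)
  = (317/62.5) / (156/25)
  = 5.072 / 6.24 = 0.8128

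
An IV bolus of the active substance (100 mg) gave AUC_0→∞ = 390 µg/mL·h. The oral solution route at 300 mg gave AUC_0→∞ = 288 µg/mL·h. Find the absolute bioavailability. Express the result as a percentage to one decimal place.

F = (AUC_ev / D_ev) / (AUC_iv / D_iv)
  = (288/300) / (390/100)
  = 0.96 / 3.9 = 0.2462
  = 24.62%

F = 24.6%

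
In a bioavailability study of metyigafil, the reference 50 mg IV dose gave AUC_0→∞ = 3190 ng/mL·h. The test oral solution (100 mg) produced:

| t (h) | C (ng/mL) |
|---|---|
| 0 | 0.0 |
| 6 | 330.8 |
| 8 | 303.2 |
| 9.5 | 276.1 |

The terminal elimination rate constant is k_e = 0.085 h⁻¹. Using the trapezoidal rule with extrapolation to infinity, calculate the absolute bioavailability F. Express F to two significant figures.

F = 0.83

Trapezoidal AUC_0→9.5 (oral solution):
  [0→6]: (0.0+330.8)/2 × 6 = 992.4
  [6→8]: (330.8+303.2)/2 × 2 = 634.0
  [8→9.5]: (303.2+276.1)/2 × 1.5 = 434.475
  Sum = 2060.875 ng/mL·h
Tail: C_last/k_e = 276.1/0.085 = 3248.235
AUC_0→∞ (oral solution) = 2060.875 + 3248.235 = 5309.11 ng/mL·h
F = (AUC_ev/D_ev)/(AUC_iv/D_iv) = (5309.11/100)/(3190/50) = 53.0911/63.8 = 0.8321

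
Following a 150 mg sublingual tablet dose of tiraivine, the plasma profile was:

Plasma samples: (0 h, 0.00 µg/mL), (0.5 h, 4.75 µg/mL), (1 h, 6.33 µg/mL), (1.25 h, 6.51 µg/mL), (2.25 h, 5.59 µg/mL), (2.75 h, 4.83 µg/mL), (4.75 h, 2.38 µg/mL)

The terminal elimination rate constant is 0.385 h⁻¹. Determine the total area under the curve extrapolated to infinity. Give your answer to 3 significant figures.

AUC = 27.6 µg/mL·h

Trapezoidal AUC_0→4.75:
  [0→0.5]: (0.00+4.75)/2 × 0.5 = 1.1875
  [0.5→1]: (4.75+6.33)/2 × 0.5 = 2.77
  [1→1.25]: (6.33+6.51)/2 × 0.25 = 1.605
  [1.25→2.25]: (6.51+5.59)/2 × 1 = 6.05
  [2.25→2.75]: (5.59+4.83)/2 × 0.5 = 2.605
  [2.75→4.75]: (4.83+2.38)/2 × 2 = 7.21
  Sum = 21.4275 µg/mL·h
Extrapolated tail: C_last / k_e = 2.38 / 0.385 = 6.182
AUC_0→∞ = 21.4275 + 6.182 = 27.6095 µg/mL·h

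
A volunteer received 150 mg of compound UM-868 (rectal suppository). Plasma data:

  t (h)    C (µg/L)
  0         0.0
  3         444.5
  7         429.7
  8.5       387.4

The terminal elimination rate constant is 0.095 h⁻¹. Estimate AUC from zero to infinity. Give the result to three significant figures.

AUC = 7110 µg/L·h

Trapezoidal AUC_0→8.5:
  [0→3]: (0.0+444.5)/2 × 3 = 666.75
  [3→7]: (444.5+429.7)/2 × 4 = 1748.4
  [7→8.5]: (429.7+387.4)/2 × 1.5 = 612.825
  Sum = 3027.975 µg/L·h
Extrapolated tail: C_last / k_e = 387.4 / 0.095 = 4077.895
AUC_0→∞ = 3027.975 + 4077.895 = 7105.87 µg/L·h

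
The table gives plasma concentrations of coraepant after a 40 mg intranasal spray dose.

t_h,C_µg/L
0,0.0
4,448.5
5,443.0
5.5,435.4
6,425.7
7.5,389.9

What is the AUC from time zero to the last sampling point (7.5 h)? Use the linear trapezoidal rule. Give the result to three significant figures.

AUC = 2390 µg/L·h

Trapezoidal AUC_0→7.5:
  [0→4]: (0.0+448.5)/2 × 4 = 897.0
  [4→5]: (448.5+443.0)/2 × 1 = 445.75
  [5→5.5]: (443.0+435.4)/2 × 0.5 = 219.6
  [5.5→6]: (435.4+425.7)/2 × 0.5 = 215.275
  [6→7.5]: (425.7+389.9)/2 × 1.5 = 611.7
  Sum = 2389.325 µg/L·h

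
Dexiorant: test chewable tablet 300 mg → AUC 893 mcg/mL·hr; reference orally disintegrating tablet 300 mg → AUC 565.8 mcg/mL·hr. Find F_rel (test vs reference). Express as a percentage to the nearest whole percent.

F_rel = (AUC_test/D_test) / (AUC_ref/D_ref)
      = (893/300) / (565.8/300)
      = 2.97667 / 1.886 = 1.5783 = 157.83%

F_rel = 158%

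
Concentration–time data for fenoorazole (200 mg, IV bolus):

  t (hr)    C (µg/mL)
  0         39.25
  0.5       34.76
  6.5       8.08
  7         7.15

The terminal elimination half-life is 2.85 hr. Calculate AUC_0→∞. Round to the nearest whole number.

Trapezoidal AUC_0→7:
  [0→0.5]: (39.25+34.76)/2 × 0.5 = 18.5025
  [0.5→6.5]: (34.76+8.08)/2 × 6 = 128.52
  [6.5→7]: (8.08+7.15)/2 × 0.5 = 3.8075
  Sum = 150.83 µg/mL·hr
k_e = ln2 / t½ = 0.693147 / 2.85 = 0.2432 hr^-1
Extrapolated tail: C_last / k_e = 7.15 / 0.2432 = 29.400
AUC_0→∞ = 150.83 + 29.400 = 180.23 µg/mL·hr

AUC = 180 µg/mL·hr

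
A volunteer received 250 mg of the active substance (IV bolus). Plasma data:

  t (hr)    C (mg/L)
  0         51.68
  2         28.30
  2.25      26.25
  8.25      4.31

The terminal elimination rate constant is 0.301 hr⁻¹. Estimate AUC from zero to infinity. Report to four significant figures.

Trapezoidal AUC_0→8.25:
  [0→2]: (51.68+28.30)/2 × 2 = 79.98
  [2→2.25]: (28.30+26.25)/2 × 0.25 = 6.81875
  [2.25→8.25]: (26.25+4.31)/2 × 6 = 91.68
  Sum = 178.47875 mg/L·hr
Extrapolated tail: C_last / k_e = 4.31 / 0.301 = 14.319
AUC_0→∞ = 178.47875 + 14.319 = 192.79775 mg/L·hr

AUC = 192.8 mg/L·hr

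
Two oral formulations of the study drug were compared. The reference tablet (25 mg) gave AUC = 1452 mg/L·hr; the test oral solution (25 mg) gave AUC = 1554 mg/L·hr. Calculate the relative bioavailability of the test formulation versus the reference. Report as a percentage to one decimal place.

F_rel = (AUC_test/D_test) / (AUC_ref/D_ref)
      = (1554/25) / (1452/25)
      = 62.16 / 58.08 = 1.0702 = 107.02%

F_rel = 107.0%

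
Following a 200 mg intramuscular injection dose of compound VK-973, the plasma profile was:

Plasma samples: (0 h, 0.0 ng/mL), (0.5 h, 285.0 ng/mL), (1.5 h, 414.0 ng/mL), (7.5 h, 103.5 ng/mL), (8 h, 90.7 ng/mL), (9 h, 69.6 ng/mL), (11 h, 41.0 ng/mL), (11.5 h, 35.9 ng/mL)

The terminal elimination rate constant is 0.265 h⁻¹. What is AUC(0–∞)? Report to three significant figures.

AUC = 2370 ng/mL·h

Trapezoidal AUC_0→11.5:
  [0→0.5]: (0.0+285.0)/2 × 0.5 = 71.25
  [0.5→1.5]: (285.0+414.0)/2 × 1 = 349.5
  [1.5→7.5]: (414.0+103.5)/2 × 6 = 1552.5
  [7.5→8]: (103.5+90.7)/2 × 0.5 = 48.55
  [8→9]: (90.7+69.6)/2 × 1 = 80.15
  [9→11]: (69.6+41.0)/2 × 2 = 110.6
  [11→11.5]: (41.0+35.9)/2 × 0.5 = 19.225
  Sum = 2231.775 ng/mL·h
Extrapolated tail: C_last / k_e = 35.9 / 0.265 = 135.472
AUC_0→∞ = 2231.775 + 135.472 = 2367.247 ng/mL·h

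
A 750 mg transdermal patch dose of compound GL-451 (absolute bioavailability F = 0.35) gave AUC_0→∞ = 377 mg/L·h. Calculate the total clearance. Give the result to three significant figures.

CL = F × Dose / AUC_0→∞
   = 0.35 × 750 / 377 = 0.696286 L/h

CL = 0.696 L/h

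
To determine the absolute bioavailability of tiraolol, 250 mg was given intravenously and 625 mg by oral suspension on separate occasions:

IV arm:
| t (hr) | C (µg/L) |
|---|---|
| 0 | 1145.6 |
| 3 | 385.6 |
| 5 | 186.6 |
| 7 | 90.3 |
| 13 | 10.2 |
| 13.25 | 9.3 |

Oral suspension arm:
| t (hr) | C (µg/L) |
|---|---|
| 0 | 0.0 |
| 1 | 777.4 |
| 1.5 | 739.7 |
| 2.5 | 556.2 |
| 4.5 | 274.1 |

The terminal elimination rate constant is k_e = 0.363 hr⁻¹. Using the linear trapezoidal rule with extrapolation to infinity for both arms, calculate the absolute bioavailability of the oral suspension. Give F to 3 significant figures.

F = 0.345

Trapezoidal AUC_0→13.25 (IV):
  [0→3]: (1145.6+385.6)/2 × 3 = 2296.8
  [3→5]: (385.6+186.6)/2 × 2 = 572.2
  [5→7]: (186.6+90.3)/2 × 2 = 276.9
  [7→13]: (90.3+10.2)/2 × 6 = 301.5
  [13→13.25]: (10.2+9.3)/2 × 0.25 = 2.4375
  Sum = 3449.8375 µg/L·hr
IV tail: 9.3/0.363 = 25.620; AUC_iv,0→∞ = 3449.8375 + 25.620 = 3475.4575 µg/L·hr
Trapezoidal AUC_0→4.5 (oral suspension):
  [0→1]: (0.0+777.4)/2 × 1 = 388.7
  [1→1.5]: (777.4+739.7)/2 × 0.5 = 379.275
  [1.5→2.5]: (739.7+556.2)/2 × 1 = 647.95
  [2.5→4.5]: (556.2+274.1)/2 × 2 = 830.3
  Sum = 2246.225 µg/L·hr
oral suspension tail: 274.1/0.363 = 755.096; AUC_ev,0→∞ = 2246.225 + 755.096 = 3001.321 µg/L·hr
F = (AUC_ev/D_ev)/(AUC_iv/D_iv) = (3001.321/625)/(3475.4575/250) = 4.8021136/13.90183 = 0.3454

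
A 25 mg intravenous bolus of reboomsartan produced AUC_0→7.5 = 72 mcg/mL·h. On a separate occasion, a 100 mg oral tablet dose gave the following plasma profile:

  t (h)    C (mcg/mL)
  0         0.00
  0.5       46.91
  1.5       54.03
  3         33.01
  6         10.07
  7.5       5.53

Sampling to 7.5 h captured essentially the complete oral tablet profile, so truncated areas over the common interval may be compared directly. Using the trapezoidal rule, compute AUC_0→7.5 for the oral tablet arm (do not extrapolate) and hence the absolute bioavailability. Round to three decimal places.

Trapezoidal AUC_0→7.5 (oral tablet):
  [0→0.5]: (0.00+46.91)/2 × 0.5 = 11.7275
  [0.5→1.5]: (46.91+54.03)/2 × 1 = 50.47
  [1.5→3]: (54.03+33.01)/2 × 1.5 = 65.28
  [3→6]: (33.01+10.07)/2 × 3 = 64.62
  [6→7.5]: (10.07+5.53)/2 × 1.5 = 11.7
  Sum = 203.7975 mcg/mL·h
F = (AUC_ev/D_ev)/(AUC_iv/D_iv) = (203.7975/100)/(72/25) = 2.037975/2.88 = 0.7076

F = 0.708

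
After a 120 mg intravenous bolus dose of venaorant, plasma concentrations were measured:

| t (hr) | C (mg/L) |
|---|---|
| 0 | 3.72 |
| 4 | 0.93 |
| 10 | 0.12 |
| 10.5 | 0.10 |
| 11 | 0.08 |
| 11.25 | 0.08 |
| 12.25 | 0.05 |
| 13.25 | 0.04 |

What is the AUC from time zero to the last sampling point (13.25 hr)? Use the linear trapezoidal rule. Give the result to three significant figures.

AUC = 12.7 mg/L·hr

Trapezoidal AUC_0→13.25:
  [0→4]: (3.72+0.93)/2 × 4 = 9.3
  [4→10]: (0.93+0.12)/2 × 6 = 3.15
  [10→10.5]: (0.12+0.10)/2 × 0.5 = 0.055
  [10.5→11]: (0.10+0.08)/2 × 0.5 = 0.045
  [11→11.25]: (0.08+0.08)/2 × 0.25 = 0.02
  [11.25→12.25]: (0.08+0.05)/2 × 1 = 0.065
  [12.25→13.25]: (0.05+0.04)/2 × 1 = 0.045
  Sum = 12.68 mg/L·hr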